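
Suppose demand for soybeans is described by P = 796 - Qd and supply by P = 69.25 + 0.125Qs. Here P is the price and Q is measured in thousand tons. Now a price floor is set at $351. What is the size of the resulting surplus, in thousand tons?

1809

Rearranging demand gives Qd = 796 - P; rearranging supply gives Qs = 8P - 554. Equilibrium: 796 - P = 8P - 554, so 1350 = 9P and P* = 150, Q* = 646.
Since 351 > 150, the floor is binding.
At P = 351: Qd = 796 - 351 = 445 and Qs = 8·351 - 554 = 2254.
Surplus = Qs - Qd = 2254 - 445 = 1809.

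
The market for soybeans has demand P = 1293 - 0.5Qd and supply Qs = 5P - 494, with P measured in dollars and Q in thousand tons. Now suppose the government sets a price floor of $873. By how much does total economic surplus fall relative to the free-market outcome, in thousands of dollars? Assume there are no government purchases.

Rearranging demand gives Qd = 2586 - 2P. In a free market, 2586 - 2P = 5P - 494 gives the equilibrium P* = 440, Q* = 1706.
Since 873 > 440, the floor is binding.
At P = 873: Qd = 2586 - 2·873 = 840 and Qs = 5·873 - 494 = 3871.
Quantity traded falls to 840. At Q = 840 the demand price is (2586 - 840)/2 = 873 and the supply price is (494 + 840)/5 = 266.8.
Deadweight loss = ½ · (873 - 266.8) · (1706 - 840) = ½ · 606.2 · 866 = 262484.6.

262484.6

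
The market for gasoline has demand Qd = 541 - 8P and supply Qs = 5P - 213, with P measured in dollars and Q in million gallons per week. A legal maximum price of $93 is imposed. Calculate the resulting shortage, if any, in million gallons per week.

Without the control the market clears where 541 - 8P = 5P - 213, i.e. P* = 58 and Q* = 77.
The ceiling of 93 is above the equilibrium price 58, so it is not binding; the market clears at P* = 58, Q* = 77.
Since the control does not bind, there is no shortage.

0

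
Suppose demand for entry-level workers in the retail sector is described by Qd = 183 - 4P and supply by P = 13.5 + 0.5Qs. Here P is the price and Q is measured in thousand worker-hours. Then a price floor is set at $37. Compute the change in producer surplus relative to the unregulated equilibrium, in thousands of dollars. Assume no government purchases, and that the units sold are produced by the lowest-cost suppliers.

54

Rearranging supply gives Qs = 2P - 27. Without the control the market clears where 183 - 4P = 2P - 27, i.e. P* = 35 and Q* = 43.
Because the floor (37) lies above the market-clearing price, it is binding.
At P = 37: Qd = 183 - 4·37 = 35 and Qs = 2·37 - 27 = 47.
Producer surplus without the control is ½ · (35 - 13.5) · 43 = 462.25.
With the floor, 35 units are sold at 37. The supply price at Q = 35 is 31, so PS = ½ · [(37 - 13.5) + (37 - 31)] · 35 = 516.25.
Change in producer surplus = 516.25 - 462.25 = 54.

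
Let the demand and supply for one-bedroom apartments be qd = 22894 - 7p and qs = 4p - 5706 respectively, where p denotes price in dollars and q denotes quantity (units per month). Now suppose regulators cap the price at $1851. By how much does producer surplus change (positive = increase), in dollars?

-2393804

Without the control the market clears where 22894 - 7p = 4p - 5706, i.e. p* = 2600 and q* = 4694.
The ceiling of 1851 is below the equilibrium price 2600, so it binds.
At p = 1851: qd = 22894 - 7·1851 = 9937 and qs = 4·1851 - 5706 = 1698.
Producer surplus without the control is ½ · (2600 - 1426.5) · 4694 = 2754204.5.
With the ceiling, producers sell 1698 units at 1851, so PS = ½ · (1851 - 1426.5) · 1698 = 360400.5.
Change in producer surplus = 360400.5 - 2754204.5 = -2393804.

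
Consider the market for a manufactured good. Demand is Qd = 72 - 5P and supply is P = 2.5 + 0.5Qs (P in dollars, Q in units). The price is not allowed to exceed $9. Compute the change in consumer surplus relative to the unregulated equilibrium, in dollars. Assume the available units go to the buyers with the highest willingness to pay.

Rearranging supply gives Qs = 2P - 5. Equilibrium: 72 - 5P = 2P - 5, so 77 = 7P and P* = 11, Q* = 17.
Since 9 < 11, the ceiling is binding.
At P = 9: Qd = 72 - 5·9 = 27 and Qs = 2·9 - 5 = 13.
Consumer surplus without the control is ½ · (14.4 - 11) · 17 = 28.9.
With the ceiling, 13 units are sold at 9 (assume they go to the highest-value buyers). The demand price at Q = 13 is 11.8, so CS = ½ · [(14.4 - 9) + (11.8 - 9)] · 13 = 53.3.
Change in consumer surplus = 53.3 - 28.9 = 24.4.

24.4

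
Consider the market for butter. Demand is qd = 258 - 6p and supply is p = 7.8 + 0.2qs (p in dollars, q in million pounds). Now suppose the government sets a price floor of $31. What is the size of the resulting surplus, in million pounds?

Rearranging supply gives qs = 5p - 39. Equilibrium: 258 - 6p = 5p - 39, so 297 = 11p and p* = 27, q* = 96.
Because the floor (31) lies above the market-clearing price, it is binding.
At p = 31: qd = 258 - 6·31 = 72 and qs = 5·31 - 39 = 116.
Surplus = qs - qd = 116 - 72 = 44.

44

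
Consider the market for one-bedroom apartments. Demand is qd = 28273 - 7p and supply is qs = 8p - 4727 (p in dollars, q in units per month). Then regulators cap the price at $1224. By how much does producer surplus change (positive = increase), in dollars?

-8753744

Setting quantity demanded equal to quantity supplied, 28273 - 7p = 8p - 4727, gives p* = 2200 and q* = 12873.
Since 1224 < 2200, the ceiling is binding.
At p = 1224: qd = 28273 - 7·1224 = 19705 and qs = 8·1224 - 4727 = 5065.
Producer surplus without the control is ½ · (2200 - 590.875) · 12873 = 10357133.0625.
With the ceiling, producers sell 5065 units at 1224, so PS = ½ · (1224 - 590.875) · 5065 = 1603389.0625.
Change in producer surplus = 1603389.0625 - 10357133.0625 = -8753744.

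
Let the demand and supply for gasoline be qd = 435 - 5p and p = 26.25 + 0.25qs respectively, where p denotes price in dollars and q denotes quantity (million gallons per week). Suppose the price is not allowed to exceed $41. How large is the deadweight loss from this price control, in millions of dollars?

1299.6

Rearranging supply gives qs = 4p - 105. Without the control the market clears where 435 - 5p = 4p - 105, i.e. p* = 60 and q* = 135.
Since 41 < 60, the ceiling is binding.
At p = 41: qd = 435 - 5·41 = 230 and qs = 4·41 - 105 = 59.
Quantity traded falls to 59. At q = 59 the demand price is (435 - 59)/5 = 75.2 and the supply price is (105 + 59)/4 = 41.
Deadweight loss = ½ · (75.2 - 41) · (135 - 59) = ½ · 34.2 · 76 = 1299.6.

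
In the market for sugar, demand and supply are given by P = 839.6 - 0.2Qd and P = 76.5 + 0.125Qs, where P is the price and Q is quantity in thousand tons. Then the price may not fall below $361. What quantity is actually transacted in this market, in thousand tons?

2348

Rearranging demand gives Qd = 4198 - 5P; rearranging supply gives Qs = 8P - 612. Equilibrium: 4198 - 5P = 8P - 612, so 4810 = 13P and P* = 370, Q* = 2348.
Since 361 is below P* = 370, the floor does not bind and the free-market outcome prevails.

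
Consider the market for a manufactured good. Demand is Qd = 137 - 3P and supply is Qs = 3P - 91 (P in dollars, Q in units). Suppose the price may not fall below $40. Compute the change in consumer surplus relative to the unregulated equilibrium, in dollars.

Equilibrium: 137 - 3P = 3P - 91, so 228 = 6P and P* = 38, Q* = 23.
Since 40 > 38, the floor is binding.
At P = 40: Qd = 137 - 3·40 = 17 and Qs = 3·40 - 91 = 29.
Consumer surplus without the control is ½ · (137/3 - 38) · 23 = 529/6.
With the floor, consumers buy 17 units at 40, so CS = ½ · (137/3 - 40) · 17 = 289/6.
Change in consumer surplus = 289/6 - 529/6 = -40.

-40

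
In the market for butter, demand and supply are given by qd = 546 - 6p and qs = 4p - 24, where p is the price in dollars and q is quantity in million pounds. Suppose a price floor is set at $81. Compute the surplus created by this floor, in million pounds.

In a free market, 546 - 6p = 4p - 24 gives the equilibrium p* = 57, q* = 204.
Because the floor (81) lies above the market-clearing price, it is binding.
At p = 81: qd = 546 - 6·81 = 60 and qs = 4·81 - 24 = 300.
Surplus = qs - qd = 300 - 60 = 240.

240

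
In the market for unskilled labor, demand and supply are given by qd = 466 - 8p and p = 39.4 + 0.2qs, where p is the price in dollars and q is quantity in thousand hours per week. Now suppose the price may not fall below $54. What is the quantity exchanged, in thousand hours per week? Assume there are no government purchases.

34

Rearranging supply gives qs = 5p - 197. Without the control the market clears where 466 - 8p = 5p - 197, i.e. p* = 51 and q* = 58.
Since 54 > 51, the floor is binding.
At p = 54: qd = 466 - 8·54 = 34 and qs = 5·54 - 197 = 73.
The quantity actually transacted is the short side, demand: 34.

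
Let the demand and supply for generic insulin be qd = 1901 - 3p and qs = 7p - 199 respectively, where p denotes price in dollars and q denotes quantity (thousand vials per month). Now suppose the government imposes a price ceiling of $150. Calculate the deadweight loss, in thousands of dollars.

42000

In a free market, 1901 - 3p = 7p - 199 gives the equilibrium p* = 210, q* = 1271.
Since 150 < 210, the ceiling is binding.
At p = 150: qd = 1901 - 3·150 = 1451 and qs = 7·150 - 199 = 851.
Quantity traded falls to 851. At q = 851 the demand price is (1901 - 851)/3 = 350 and the supply price is (199 + 851)/7 = 150.
Deadweight loss = ½ · (350 - 150) · (1271 - 851) = ½ · 200 · 420 = 42000.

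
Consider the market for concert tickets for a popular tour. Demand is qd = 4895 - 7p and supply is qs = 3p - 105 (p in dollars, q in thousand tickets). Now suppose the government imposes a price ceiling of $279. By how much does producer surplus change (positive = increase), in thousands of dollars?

Setting quantity demanded equal to quantity supplied, 4895 - 7p = 3p - 105, gives p* = 500 and q* = 1395.
Because the ceiling (279) lies below the market-clearing price, it is binding.
At p = 279: qd = 4895 - 7·279 = 2942 and qs = 3·279 - 105 = 732.
Producer surplus without the control is ½ · (500 - 35) · 1395 = 324337.5.
With the ceiling, producers sell 732 units at 279, so PS = ½ · (279 - 35) · 732 = 89304.
Change in producer surplus = 89304 - 324337.5 = -235033.5.

-235033.5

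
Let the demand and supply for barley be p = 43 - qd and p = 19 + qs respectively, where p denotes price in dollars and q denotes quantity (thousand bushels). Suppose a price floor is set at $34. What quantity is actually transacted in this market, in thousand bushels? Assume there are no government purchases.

9

Rearranging demand gives qd = 43 - p; rearranging supply gives qs = p - 19. Equilibrium: 43 - p = p - 19, so 62 = 2p and p* = 31, q* = 12.
The floor of 34 is above the equilibrium price 31, so it binds.
At p = 34: qd = 43 - 34 = 9 and qs = 34 - 19 = 15.
The quantity actually transacted is the short side, demand: 9.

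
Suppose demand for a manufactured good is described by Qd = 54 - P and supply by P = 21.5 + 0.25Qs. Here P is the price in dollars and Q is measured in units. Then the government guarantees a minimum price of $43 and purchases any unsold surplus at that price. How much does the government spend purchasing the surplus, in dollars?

3225

Rearranging supply gives Qs = 4P - 86. Without the control the market clears where 54 - P = 4P - 86, i.e. P* = 28 and Q* = 26.
The floor of 43 is above the equilibrium price 28, so it binds.
At P = 43: Qd = 54 - 43 = 11 and Qs = 4·43 - 86 = 86.
Surplus = Qs - Qd = 75.
Government expenditure = surplus × support price = 75 × 43 = 3225.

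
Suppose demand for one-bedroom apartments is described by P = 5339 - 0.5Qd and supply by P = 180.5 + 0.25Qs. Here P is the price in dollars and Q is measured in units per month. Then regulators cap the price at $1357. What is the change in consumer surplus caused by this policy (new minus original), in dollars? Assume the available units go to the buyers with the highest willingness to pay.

1375962

Rearranging demand gives Qd = 10678 - 2P; rearranging supply gives Qs = 4P - 722. Setting quantity demanded equal to quantity supplied, 10678 - 2P = 4P - 722, gives P* = 1900 and Q* = 6878.
Since 1357 < 1900, the ceiling is binding.
At P = 1357: Qd = 10678 - 2·1357 = 7964 and Qs = 4·1357 - 722 = 4706.
Consumer surplus without the control is ½ · (5339 - 1900) · 6878 = 11826721.
With the ceiling, 4706 units are sold at 1357 (assume they go to the highest-value buyers). The demand price at Q = 4706 is 2986, so CS = ½ · [(5339 - 1357) + (2986 - 1357)] · 4706 = 13202683.
Change in consumer surplus = 13202683 - 11826721 = 1375962.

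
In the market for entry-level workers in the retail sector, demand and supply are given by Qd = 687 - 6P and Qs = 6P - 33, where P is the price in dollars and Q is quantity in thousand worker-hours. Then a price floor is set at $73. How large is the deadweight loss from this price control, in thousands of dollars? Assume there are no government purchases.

Without the control the market clears where 687 - 6P = 6P - 33, i.e. P* = 60 and Q* = 327.
The floor of 73 is above the equilibrium price 60, so it binds.
At P = 73: Qd = 687 - 6·73 = 249 and Qs = 6·73 - 33 = 405.
Quantity traded falls to 249. At Q = 249 the demand price is (687 - 249)/6 = 73 and the supply price is (33 + 249)/6 = 47.
Deadweight loss = ½ · (73 - 47) · (327 - 249) = ½ · 26 · 78 = 1014.

1014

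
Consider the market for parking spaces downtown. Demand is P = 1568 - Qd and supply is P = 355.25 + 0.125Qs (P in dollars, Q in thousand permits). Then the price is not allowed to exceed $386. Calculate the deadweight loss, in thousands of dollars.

389376

Rearranging demand gives Qd = 1568 - P; rearranging supply gives Qs = 8P - 2842. Without the control the market clears where 1568 - P = 8P - 2842, i.e. P* = 490 and Q* = 1078.
Since 386 < 490, the ceiling is binding.
At P = 386: Qd = 1568 - 386 = 1182 and Qs = 8·386 - 2842 = 246.
Quantity traded falls to 246. At Q = 246 the demand price is 1568 - 246 = 1322 and the supply price is (2842 + 246)/8 = 386.
Deadweight loss = ½ · (1322 - 386) · (1078 - 246) = ½ · 936 · 832 = 389376.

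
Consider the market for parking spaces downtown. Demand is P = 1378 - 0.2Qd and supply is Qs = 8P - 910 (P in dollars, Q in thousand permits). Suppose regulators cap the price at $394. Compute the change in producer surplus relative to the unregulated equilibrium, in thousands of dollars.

-631596

Rearranging demand gives Qd = 6890 - 5P. Without the control the market clears where 6890 - 5P = 8P - 910, i.e. P* = 600 and Q* = 3890.
The ceiling of 394 is below the equilibrium price 600, so it binds.
At P = 394: Qd = 6890 - 5·394 = 4920 and Qs = 8·394 - 910 = 2242.
Producer surplus without the control is ½ · (600 - 113.75) · 3890 = 945756.25.
With the ceiling, producers sell 2242 units at 394, so PS = ½ · (394 - 113.75) · 2242 = 314160.25.
Change in producer surplus = 314160.25 - 945756.25 = -631596.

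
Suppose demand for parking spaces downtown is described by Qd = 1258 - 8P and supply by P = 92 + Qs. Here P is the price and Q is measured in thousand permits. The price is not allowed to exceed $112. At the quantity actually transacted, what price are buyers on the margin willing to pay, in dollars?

154.75

Rearranging supply gives Qs = P - 92. In a free market, 1258 - 8P = P - 92 gives the equilibrium P* = 150, Q* = 58.
Because the ceiling (112) lies below the market-clearing price, it is binding.
At P = 112: Qd = 1258 - 8·112 = 362 and Qs = 112 - 92 = 20.
Only 20 units reach the market. On the demand curve, the marginal buyer's willingness to pay at Q = 20 is (1258 - 20)/8 = 154.75.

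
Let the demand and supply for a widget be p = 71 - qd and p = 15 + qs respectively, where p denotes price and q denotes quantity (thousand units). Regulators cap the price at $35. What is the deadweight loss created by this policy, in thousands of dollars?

Rearranging demand gives qd = 71 - p; rearranging supply gives qs = p - 15. In a free market, 71 - p = p - 15 gives the equilibrium p* = 43, q* = 28.
Because the ceiling (35) lies below the market-clearing price, it is binding.
At p = 35: qd = 71 - 35 = 36 and qs = 35 - 15 = 20.
Quantity traded falls to 20. At q = 20 the demand price is 71 - 20 = 51 and the supply price is 15 + 20 = 35.
Deadweight loss = ½ · (51 - 35) · (28 - 20) = ½ · 16 · 8 = 64.

64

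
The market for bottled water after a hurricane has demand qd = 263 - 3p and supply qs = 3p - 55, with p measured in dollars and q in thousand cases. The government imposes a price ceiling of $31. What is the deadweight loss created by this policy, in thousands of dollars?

1452

Setting quantity demanded equal to quantity supplied, 263 - 3p = 3p - 55, gives p* = 53 and q* = 104.
The ceiling of 31 is below the equilibrium price 53, so it binds.
At p = 31: qd = 263 - 3·31 = 170 and qs = 3·31 - 55 = 38.
Quantity traded falls to 38. At q = 38 the demand price is (263 - 38)/3 = 75 and the supply price is (55 + 38)/3 = 31.
Deadweight loss = ½ · (75 - 31) · (104 - 38) = ½ · 44 · 66 = 1452.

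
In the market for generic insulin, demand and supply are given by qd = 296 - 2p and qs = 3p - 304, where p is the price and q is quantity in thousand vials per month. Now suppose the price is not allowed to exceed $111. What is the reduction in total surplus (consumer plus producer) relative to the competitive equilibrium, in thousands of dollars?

303.75

Without the control the market clears where 296 - 2p = 3p - 304, i.e. p* = 120 and q* = 56.
Since 111 < 120, the ceiling is binding.
At p = 111: qd = 296 - 2·111 = 74 and qs = 3·111 - 304 = 29.
Quantity traded falls to 29. At q = 29 the demand price is (296 - 29)/2 = 133.5 and the supply price is (304 + 29)/3 = 111.
Deadweight loss = ½ · (133.5 - 111) · (56 - 29) = ½ · 22.5 · 27 = 303.75.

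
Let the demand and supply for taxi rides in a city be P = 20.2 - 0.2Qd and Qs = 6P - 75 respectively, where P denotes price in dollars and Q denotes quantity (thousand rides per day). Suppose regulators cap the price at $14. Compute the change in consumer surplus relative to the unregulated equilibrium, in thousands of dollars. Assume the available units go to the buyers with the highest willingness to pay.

3.6

Rearranging demand gives Qd = 101 - 5P. Without the control the market clears where 101 - 5P = 6P - 75, i.e. P* = 16 and Q* = 21.
Because the ceiling (14) lies below the market-clearing price, it is binding.
At P = 14: Qd = 101 - 5·14 = 31 and Qs = 6·14 - 75 = 9.
Consumer surplus without the control is ½ · (20.2 - 16) · 21 = 44.1.
With the ceiling, 9 units are sold at 14 (assume they go to the highest-value buyers). The demand price at Q = 9 is 18.4, so CS = ½ · [(20.2 - 14) + (18.4 - 14)] · 9 = 47.7.
Change in consumer surplus = 47.7 - 44.1 = 3.6.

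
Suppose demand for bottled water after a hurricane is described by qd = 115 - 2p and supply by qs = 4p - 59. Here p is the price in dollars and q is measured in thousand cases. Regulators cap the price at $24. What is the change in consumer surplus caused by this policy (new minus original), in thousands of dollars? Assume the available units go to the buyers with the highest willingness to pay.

85

Setting quantity demanded equal to quantity supplied, 115 - 2p = 4p - 59, gives p* = 29 and q* = 57.
Because the ceiling (24) lies below the market-clearing price, it is binding.
At p = 24: qd = 115 - 2·24 = 67 and qs = 4·24 - 59 = 37.
Consumer surplus without the control is ½ · (57.5 - 29) · 57 = 812.25.
With the ceiling, 37 units are sold at 24 (assume they go to the highest-value buyers). The demand price at q = 37 is 39, so CS = ½ · [(57.5 - 24) + (39 - 24)] · 37 = 897.25.
Change in consumer surplus = 897.25 - 812.25 = 85.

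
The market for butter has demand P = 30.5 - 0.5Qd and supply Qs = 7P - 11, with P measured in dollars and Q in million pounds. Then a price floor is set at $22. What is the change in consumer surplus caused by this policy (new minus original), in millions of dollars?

Rearranging demand gives Qd = 61 - 2P. Without the control the market clears where 61 - 2P = 7P - 11, i.e. P* = 8 and Q* = 45.
Since 22 > 8, the floor is binding.
At P = 22: Qd = 61 - 2·22 = 17 and Qs = 7·22 - 11 = 143.
Consumer surplus without the control is ½ · (30.5 - 8) · 45 = 506.25.
With the floor, consumers buy 17 units at 22, so CS = ½ · (30.5 - 22) · 17 = 72.25.
Change in consumer surplus = 72.25 - 506.25 = -434.

-434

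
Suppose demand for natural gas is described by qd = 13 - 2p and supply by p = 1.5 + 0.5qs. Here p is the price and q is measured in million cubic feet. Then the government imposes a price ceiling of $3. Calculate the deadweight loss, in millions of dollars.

Rearranging supply gives qs = 2p - 3. Setting quantity demanded equal to quantity supplied, 13 - 2p = 2p - 3, gives p* = 4 and q* = 5.
Because the ceiling (3) lies below the market-clearing price, it is binding.
At p = 3: qd = 13 - 2·3 = 7 and qs = 2·3 - 3 = 3.
Quantity traded falls to 3. At q = 3 the demand price is (13 - 3)/2 = 5 and the supply price is (3 + 3)/2 = 3.
Deadweight loss = ½ · (5 - 3) · (5 - 3) = ½ · 2 · 2 = 2.

2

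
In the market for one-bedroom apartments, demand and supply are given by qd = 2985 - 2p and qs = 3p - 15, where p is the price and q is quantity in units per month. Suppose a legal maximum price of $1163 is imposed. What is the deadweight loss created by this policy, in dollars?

0

In a free market, 2985 - 2p = 3p - 15 gives the equilibrium p* = 600, q* = 1785.
The ceiling of 1163 is above the equilibrium price 600, so it is not binding; the market clears at p* = 600, q* = 1785.
Since the control does not bind, no trades are prevented and deadweight loss is zero.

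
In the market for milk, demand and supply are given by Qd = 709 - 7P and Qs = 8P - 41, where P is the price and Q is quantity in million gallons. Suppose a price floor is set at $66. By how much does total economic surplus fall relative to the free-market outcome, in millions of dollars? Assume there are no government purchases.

Without the control the market clears where 709 - 7P = 8P - 41, i.e. P* = 50 and Q* = 359.
Because the floor (66) lies above the market-clearing price, it is binding.
At P = 66: Qd = 709 - 7·66 = 247 and Qs = 8·66 - 41 = 487.
Quantity traded falls to 247. At Q = 247 the demand price is (709 - 247)/7 = 66 and the supply price is (41 + 247)/8 = 36.
Deadweight loss = ½ · (66 - 36) · (359 - 247) = ½ · 30 · 112 = 1680.

1680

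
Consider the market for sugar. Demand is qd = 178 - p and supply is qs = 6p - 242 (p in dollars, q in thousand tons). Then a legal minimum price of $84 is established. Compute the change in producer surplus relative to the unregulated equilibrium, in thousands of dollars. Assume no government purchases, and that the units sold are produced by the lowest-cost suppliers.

In a free market, 178 - p = 6p - 242 gives the equilibrium p* = 60, q* = 118.
The floor of 84 is above the equilibrium price 60, so it binds.
At p = 84: qd = 178 - 84 = 94 and qs = 6·84 - 242 = 262.
Producer surplus without the control is ½ · (60 - 121/3) · 118 = 3481/3.
With the floor, 94 units are sold at 84. The supply price at q = 94 is 56, so PS = ½ · [(84 - 121/3) + (84 - 56)] · 94 = 10105/3.
Change in producer surplus = 10105/3 - 3481/3 = 2208.

2208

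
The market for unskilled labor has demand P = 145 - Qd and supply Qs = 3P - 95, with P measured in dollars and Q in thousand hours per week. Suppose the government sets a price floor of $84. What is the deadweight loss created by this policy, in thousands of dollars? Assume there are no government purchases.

Rearranging demand gives Qd = 145 - P. Setting quantity demanded equal to quantity supplied, 145 - P = 3P - 95, gives P* = 60 and Q* = 85.
The floor of 84 is above the equilibrium price 60, so it binds.
At P = 84: Qd = 145 - 84 = 61 and Qs = 3·84 - 95 = 157.
Quantity traded falls to 61. At Q = 61 the demand price is 145 - 61 = 84 and the supply price is (95 + 61)/3 = 52.
Deadweight loss = ½ · (84 - 52) · (85 - 61) = ½ · 32 · 24 = 384.

384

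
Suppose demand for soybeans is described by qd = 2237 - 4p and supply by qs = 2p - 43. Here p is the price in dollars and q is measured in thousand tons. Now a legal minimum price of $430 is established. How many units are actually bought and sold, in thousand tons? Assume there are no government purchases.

Setting quantity demanded equal to quantity supplied, 2237 - 4p = 2p - 43, gives p* = 380 and q* = 717.
Because the floor (430) lies above the market-clearing price, it is binding.
At p = 430: qd = 2237 - 4·430 = 517 and qs = 2·430 - 43 = 817.
The quantity actually transacted is the short side, demand: 517.

517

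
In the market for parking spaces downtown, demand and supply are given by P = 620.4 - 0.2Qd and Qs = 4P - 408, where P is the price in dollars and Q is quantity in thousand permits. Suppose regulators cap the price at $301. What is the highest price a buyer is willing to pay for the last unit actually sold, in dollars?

Rearranging demand gives Qd = 3102 - 5P. In a free market, 3102 - 5P = 4P - 408 gives the equilibrium P* = 390, Q* = 1152.
Since 301 < 390, the ceiling is binding.
At P = 301: Qd = 3102 - 5·301 = 1597 and Qs = 4·301 - 408 = 796.
Only 796 units reach the market. On the demand curve, the marginal buyer's willingness to pay at Q = 796 is (3102 - 796)/5 = 461.2.

461.2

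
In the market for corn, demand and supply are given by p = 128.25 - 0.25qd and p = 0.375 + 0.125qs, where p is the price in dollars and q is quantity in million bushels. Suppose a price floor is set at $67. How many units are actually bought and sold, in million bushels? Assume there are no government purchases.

245

Rearranging demand gives qd = 513 - 4p; rearranging supply gives qs = 8p - 3. Without the control the market clears where 513 - 4p = 8p - 3, i.e. p* = 43 and q* = 341.
The floor of 67 is above the equilibrium price 43, so it binds.
At p = 67: qd = 513 - 4·67 = 245 and qs = 8·67 - 3 = 533.
The quantity actually transacted is the short side, demand: 245.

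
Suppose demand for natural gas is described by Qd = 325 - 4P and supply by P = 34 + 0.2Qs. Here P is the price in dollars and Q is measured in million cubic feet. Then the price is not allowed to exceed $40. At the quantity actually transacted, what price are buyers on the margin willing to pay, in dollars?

Rearranging supply gives Qs = 5P - 170. Setting quantity demanded equal to quantity supplied, 325 - 4P = 5P - 170, gives P* = 55 and Q* = 105.
Since 40 < 55, the ceiling is binding.
At P = 40: Qd = 325 - 4·40 = 165 and Qs = 5·40 - 170 = 30.
Only 30 units reach the market. On the demand curve, the marginal buyer's willingness to pay at Q = 30 is (325 - 30)/4 = 73.75.

73.75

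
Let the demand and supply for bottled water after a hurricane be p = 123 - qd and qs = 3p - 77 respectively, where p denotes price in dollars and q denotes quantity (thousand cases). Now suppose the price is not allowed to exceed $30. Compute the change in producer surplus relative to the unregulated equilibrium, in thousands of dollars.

Rearranging demand gives qd = 123 - p. Setting quantity demanded equal to quantity supplied, 123 - p = 3p - 77, gives p* = 50 and q* = 73.
Because the ceiling (30) lies below the market-clearing price, it is binding.
At p = 30: qd = 123 - 30 = 93 and qs = 3·30 - 77 = 13.
Producer surplus without the control is ½ · (50 - 77/3) · 73 = 5329/6.
With the ceiling, producers sell 13 units at 30, so PS = ½ · (30 - 77/3) · 13 = 169/6.
Change in producer surplus = 169/6 - 5329/6 = -860.

-860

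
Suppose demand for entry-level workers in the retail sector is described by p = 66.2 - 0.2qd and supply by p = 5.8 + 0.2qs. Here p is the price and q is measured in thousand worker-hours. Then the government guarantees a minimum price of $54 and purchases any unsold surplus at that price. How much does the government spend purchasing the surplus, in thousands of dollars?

Rearranging demand gives qd = 331 - 5p; rearranging supply gives qs = 5p - 29. Equilibrium: 331 - 5p = 5p - 29, so 360 = 10p and p* = 36, q* = 151.
Because the floor (54) lies above the market-clearing price, it is binding.
At p = 54: qd = 331 - 5·54 = 61 and qs = 5·54 - 29 = 241.
Surplus = qs - qd = 180.
Government expenditure = surplus × support price = 180 × 54 = 9720.

9720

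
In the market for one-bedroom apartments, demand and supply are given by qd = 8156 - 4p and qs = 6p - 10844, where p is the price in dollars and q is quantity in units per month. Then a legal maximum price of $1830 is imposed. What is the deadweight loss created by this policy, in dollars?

Setting quantity demanded equal to quantity supplied, 8156 - 4p = 6p - 10844, gives p* = 1900 and q* = 556.
The ceiling of 1830 is below the equilibrium price 1900, so it binds.
At p = 1830: qd = 8156 - 4·1830 = 836 and qs = 6·1830 - 10844 = 136.
Quantity traded falls to 136. At q = 136 the demand price is (8156 - 136)/4 = 2005 and the supply price is (10844 + 136)/6 = 1830.
Deadweight loss = ½ · (2005 - 1830) · (556 - 136) = ½ · 175 · 420 = 36750.

36750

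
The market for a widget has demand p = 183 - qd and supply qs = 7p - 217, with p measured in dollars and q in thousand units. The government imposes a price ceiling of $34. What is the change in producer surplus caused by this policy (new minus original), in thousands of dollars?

Rearranging demand gives qd = 183 - p. Without the control the market clears where 183 - p = 7p - 217, i.e. p* = 50 and q* = 133.
The ceiling of 34 is below the equilibrium price 50, so it binds.
At p = 34: qd = 183 - 34 = 149 and qs = 7·34 - 217 = 21.
Producer surplus without the control is ½ · (50 - 31) · 133 = 1263.5.
With the ceiling, producers sell 21 units at 34, so PS = ½ · (34 - 31) · 21 = 31.5.
Change in producer surplus = 31.5 - 1263.5 = -1232.

-1232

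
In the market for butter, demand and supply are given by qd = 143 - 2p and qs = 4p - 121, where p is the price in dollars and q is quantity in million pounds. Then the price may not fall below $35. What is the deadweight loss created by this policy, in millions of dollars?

0

Setting quantity demanded equal to quantity supplied, 143 - 2p = 4p - 121, gives p* = 44 and q* = 55.
The floor of 35 is below the equilibrium price 44, so it is not binding; the market clears at p* = 44, q* = 55.
Since the control does not bind, no trades are prevented and deadweight loss is zero.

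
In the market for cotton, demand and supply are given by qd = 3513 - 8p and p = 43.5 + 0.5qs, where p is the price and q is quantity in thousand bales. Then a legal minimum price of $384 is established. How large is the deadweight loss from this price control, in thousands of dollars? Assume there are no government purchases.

11520

Rearranging supply gives qs = 2p - 87. Equilibrium: 3513 - 8p = 2p - 87, so 3600 = 10p and p* = 360, q* = 633.
The floor of 384 is above the equilibrium price 360, so it binds.
At p = 384: qd = 3513 - 8·384 = 441 and qs = 2·384 - 87 = 681.
Quantity traded falls to 441. At q = 441 the demand price is (3513 - 441)/8 = 384 and the supply price is (87 + 441)/2 = 264.
Deadweight loss = ½ · (384 - 264) · (633 - 441) = ½ · 120 · 192 = 11520.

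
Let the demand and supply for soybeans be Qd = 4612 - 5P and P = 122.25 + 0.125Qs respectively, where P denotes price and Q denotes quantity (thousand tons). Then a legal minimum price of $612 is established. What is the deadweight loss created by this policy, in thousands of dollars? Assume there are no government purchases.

134566.25

Rearranging supply gives Qs = 8P - 978. Setting quantity demanded equal to quantity supplied, 4612 - 5P = 8P - 978, gives P* = 430 and Q* = 2462.
Since 612 > 430, the floor is binding.
At P = 612: Qd = 4612 - 5·612 = 1552 and Qs = 8·612 - 978 = 3918.
Quantity traded falls to 1552. At Q = 1552 the demand price is (4612 - 1552)/5 = 612 and the supply price is (978 + 1552)/8 = 316.25.
Deadweight loss = ½ · (612 - 316.25) · (2462 - 1552) = ½ · 295.75 · 910 = 134566.25.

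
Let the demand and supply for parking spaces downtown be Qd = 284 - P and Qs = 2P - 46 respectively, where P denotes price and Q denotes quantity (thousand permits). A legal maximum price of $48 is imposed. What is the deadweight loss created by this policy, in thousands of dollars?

11532

Equilibrium: 284 - P = 2P - 46, so 330 = 3P and P* = 110, Q* = 174.
Since 48 < 110, the ceiling is binding.
At P = 48: Qd = 284 - 48 = 236 and Qs = 2·48 - 46 = 50.
Quantity traded falls to 50. At Q = 50 the demand price is 284 - 50 = 234 and the supply price is (46 + 50)/2 = 48.
Deadweight loss = ½ · (234 - 48) · (174 - 50) = ½ · 186 · 124 = 11532.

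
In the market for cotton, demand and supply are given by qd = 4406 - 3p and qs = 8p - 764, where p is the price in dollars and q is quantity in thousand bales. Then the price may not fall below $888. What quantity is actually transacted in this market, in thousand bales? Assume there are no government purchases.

1742

Setting quantity demanded equal to quantity supplied, 4406 - 3p = 8p - 764, gives p* = 470 and q* = 2996.
The floor of 888 is above the equilibrium price 470, so it binds.
At p = 888: qd = 4406 - 3·888 = 1742 and qs = 8·888 - 764 = 6340.
The quantity actually transacted is the short side, demand: 1742.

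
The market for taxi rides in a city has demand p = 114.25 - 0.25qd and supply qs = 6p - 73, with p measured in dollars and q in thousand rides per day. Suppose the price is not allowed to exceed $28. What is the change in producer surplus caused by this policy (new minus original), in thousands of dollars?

Rearranging demand gives qd = 457 - 4p. Equilibrium: 457 - 4p = 6p - 73, so 530 = 10p and p* = 53, q* = 245.
Since 28 < 53, the ceiling is binding.
At p = 28: qd = 457 - 4·28 = 345 and qs = 6·28 - 73 = 95.
Producer surplus without the control is ½ · (53 - 73/6) · 245 = 60025/12.
With the ceiling, producers sell 95 units at 28, so PS = ½ · (28 - 73/6) · 95 = 9025/12.
Change in producer surplus = 9025/12 - 60025/12 = -4250.

-4250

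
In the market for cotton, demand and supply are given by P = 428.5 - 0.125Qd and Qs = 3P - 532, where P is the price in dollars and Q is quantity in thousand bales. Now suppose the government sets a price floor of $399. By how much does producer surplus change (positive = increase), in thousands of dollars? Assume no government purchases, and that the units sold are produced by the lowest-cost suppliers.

Rearranging demand gives Qd = 3428 - 8P. Setting quantity demanded equal to quantity supplied, 3428 - 8P = 3P - 532, gives P* = 360 and Q* = 548.
The floor of 399 is above the equilibrium price 360, so it binds.
At P = 399: Qd = 3428 - 8·399 = 236 and Qs = 3·399 - 532 = 665.
Producer surplus without the control is ½ · (360 - 532/3) · 548 = 150152/3.
With the floor, 236 units are sold at 399. The supply price at Q = 236 is 256, so PS = ½ · [(399 - 532/3) + (399 - 256)] · 236 = 129092/3.
Change in producer surplus = 129092/3 - 150152/3 = -7020.

-7020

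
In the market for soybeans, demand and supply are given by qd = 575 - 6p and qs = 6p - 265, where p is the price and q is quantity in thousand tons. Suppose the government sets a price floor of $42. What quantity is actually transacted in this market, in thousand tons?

Equilibrium: 575 - 6p = 6p - 265, so 840 = 12p and p* = 70, q* = 155.
Since 42 is below p* = 70, the floor does not bind and the free-market outcome prevails.

155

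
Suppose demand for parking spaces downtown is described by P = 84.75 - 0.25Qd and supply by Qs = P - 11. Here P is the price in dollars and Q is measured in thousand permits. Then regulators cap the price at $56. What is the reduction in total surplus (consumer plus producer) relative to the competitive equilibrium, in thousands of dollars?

Rearranging demand gives Qd = 339 - 4P. Without the control the market clears where 339 - 4P = P - 11, i.e. P* = 70 and Q* = 59.
Because the ceiling (56) lies below the market-clearing price, it is binding.
At P = 56: Qd = 339 - 4·56 = 115 and Qs = 56 - 11 = 45.
Quantity traded falls to 45. At Q = 45 the demand price is (339 - 45)/4 = 73.5 and the supply price is 11 + 45 = 56.
Deadweight loss = ½ · (73.5 - 56) · (59 - 45) = ½ · 17.5 · 14 = 122.5.

122.5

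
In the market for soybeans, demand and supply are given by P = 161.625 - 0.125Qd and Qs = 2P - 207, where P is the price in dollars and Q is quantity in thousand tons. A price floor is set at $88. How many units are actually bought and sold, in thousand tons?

93

Rearranging demand gives Qd = 1293 - 8P. In a free market, 1293 - 8P = 2P - 207 gives the equilibrium P* = 150, Q* = 93.
Since 88 is below P* = 150, the floor does not bind and the free-market outcome prevails.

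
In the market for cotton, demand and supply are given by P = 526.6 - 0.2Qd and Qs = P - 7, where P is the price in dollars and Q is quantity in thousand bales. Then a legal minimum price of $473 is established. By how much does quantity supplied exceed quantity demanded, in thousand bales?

Rearranging demand gives Qd = 2633 - 5P. Without the control the market clears where 2633 - 5P = P - 7, i.e. P* = 440 and Q* = 433.
The floor of 473 is above the equilibrium price 440, so it binds.
At P = 473: Qd = 2633 - 5·473 = 268 and Qs = 473 - 7 = 466.
Surplus = Qs - Qd = 466 - 268 = 198.

198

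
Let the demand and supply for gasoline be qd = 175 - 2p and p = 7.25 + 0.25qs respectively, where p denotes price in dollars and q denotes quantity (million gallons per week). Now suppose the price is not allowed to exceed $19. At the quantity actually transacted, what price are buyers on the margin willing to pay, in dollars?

64

Rearranging supply gives qs = 4p - 29. In a free market, 175 - 2p = 4p - 29 gives the equilibrium p* = 34, q* = 107.
Because the ceiling (19) lies below the market-clearing price, it is binding.
At p = 19: qd = 175 - 2·19 = 137 and qs = 4·19 - 29 = 47.
Only 47 units reach the market. On the demand curve, the marginal buyer's willingness to pay at q = 47 is (175 - 47)/2 = 64.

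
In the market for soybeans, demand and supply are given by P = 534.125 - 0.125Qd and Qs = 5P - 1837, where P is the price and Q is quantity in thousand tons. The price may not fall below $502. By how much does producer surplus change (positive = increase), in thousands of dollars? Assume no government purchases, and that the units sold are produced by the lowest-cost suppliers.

1670.4

Rearranging demand gives Qd = 4273 - 8P. Setting quantity demanded equal to quantity supplied, 4273 - 8P = 5P - 1837, gives P* = 470 and Q* = 513.
Because the floor (502) lies above the market-clearing price, it is binding.
At P = 502: Qd = 4273 - 8·502 = 257 and Qs = 5·502 - 1837 = 673.
Producer surplus without the control is ½ · (470 - 367.4) · 513 = 26316.9.
With the floor, 257 units are sold at 502. The supply price at Q = 257 is 418.8, so PS = ½ · [(502 - 367.4) + (502 - 418.8)] · 257 = 27987.3.
Change in producer surplus = 27987.3 - 26316.9 = 1670.4.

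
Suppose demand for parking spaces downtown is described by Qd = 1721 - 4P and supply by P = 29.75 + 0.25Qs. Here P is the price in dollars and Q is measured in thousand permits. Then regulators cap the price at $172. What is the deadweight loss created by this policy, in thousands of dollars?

Rearranging supply gives Qs = 4P - 119. Setting quantity demanded equal to quantity supplied, 1721 - 4P = 4P - 119, gives P* = 230 and Q* = 801.
Since 172 < 230, the ceiling is binding.
At P = 172: Qd = 1721 - 4·172 = 1033 and Qs = 4·172 - 119 = 569.
Quantity traded falls to 569. At Q = 569 the demand price is (1721 - 569)/4 = 288 and the supply price is (119 + 569)/4 = 172.
Deadweight loss = ½ · (288 - 172) · (801 - 569) = ½ · 116 · 232 = 13456.

13456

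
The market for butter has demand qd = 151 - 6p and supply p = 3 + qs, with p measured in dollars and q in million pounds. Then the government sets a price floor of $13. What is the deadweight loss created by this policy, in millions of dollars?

0

Rearranging supply gives qs = p - 3. In a free market, 151 - 6p = p - 3 gives the equilibrium p* = 22, q* = 19.
The floor of 13 is below the equilibrium price 22, so it is not binding; the market clears at p* = 22, q* = 19.
Since the control does not bind, no trades are prevented and deadweight loss is zero.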